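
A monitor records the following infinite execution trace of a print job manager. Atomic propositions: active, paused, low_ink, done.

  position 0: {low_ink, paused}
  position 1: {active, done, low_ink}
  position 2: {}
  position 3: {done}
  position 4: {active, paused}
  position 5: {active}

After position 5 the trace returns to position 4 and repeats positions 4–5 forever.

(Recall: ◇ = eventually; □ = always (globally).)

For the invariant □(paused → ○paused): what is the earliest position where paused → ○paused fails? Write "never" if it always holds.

At position 0 the labels are {low_ink, paused} and the next position 1 has {active, done, low_ink}, so paused → ○paused is false there. This is the first violation.

0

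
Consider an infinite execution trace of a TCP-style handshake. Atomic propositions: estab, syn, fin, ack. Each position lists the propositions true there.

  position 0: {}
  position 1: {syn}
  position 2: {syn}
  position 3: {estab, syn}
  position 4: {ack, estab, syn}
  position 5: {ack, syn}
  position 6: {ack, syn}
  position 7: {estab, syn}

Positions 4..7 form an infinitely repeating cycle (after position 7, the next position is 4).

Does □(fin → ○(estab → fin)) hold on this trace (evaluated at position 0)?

Holds

fin → ○(estab → fin) holds at every position 0..7, and those are all positions ever visited, so □(fin → ○(estab → fin)) holds.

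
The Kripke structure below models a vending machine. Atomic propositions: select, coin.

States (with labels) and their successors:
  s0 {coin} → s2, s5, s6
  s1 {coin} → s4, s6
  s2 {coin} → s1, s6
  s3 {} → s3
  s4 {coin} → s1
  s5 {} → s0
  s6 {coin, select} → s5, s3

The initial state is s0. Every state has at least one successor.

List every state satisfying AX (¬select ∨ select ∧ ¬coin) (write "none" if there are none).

States satisfying ¬select ∨ select ∧ ¬coin: {s0, s1, s2, s3, s4, s5}.
States satisfying AX (¬select ∨ select ∧ ¬coin): {s3, s4, s5, s6}.

{s3, s4, s5, s6}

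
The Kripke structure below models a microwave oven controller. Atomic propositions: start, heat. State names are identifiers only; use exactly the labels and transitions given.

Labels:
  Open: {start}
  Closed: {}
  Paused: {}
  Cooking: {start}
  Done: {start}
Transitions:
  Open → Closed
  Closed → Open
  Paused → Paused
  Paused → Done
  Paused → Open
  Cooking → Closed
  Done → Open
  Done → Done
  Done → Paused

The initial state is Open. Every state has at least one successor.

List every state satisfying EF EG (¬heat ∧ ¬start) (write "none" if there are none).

States satisfying EG (¬heat ∧ ¬start): {Paused}.
States satisfying EF EG (¬heat ∧ ¬start): {Paused, Done}.

{Paused, Done}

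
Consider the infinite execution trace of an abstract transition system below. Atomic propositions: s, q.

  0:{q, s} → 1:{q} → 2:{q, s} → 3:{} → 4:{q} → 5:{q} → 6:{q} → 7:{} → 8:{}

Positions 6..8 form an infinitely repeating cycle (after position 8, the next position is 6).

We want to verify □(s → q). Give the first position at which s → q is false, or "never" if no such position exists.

s → q holds at every position 0..8, and those are all the positions the trace ever visits, so the invariant □(s → q) is never violated.

never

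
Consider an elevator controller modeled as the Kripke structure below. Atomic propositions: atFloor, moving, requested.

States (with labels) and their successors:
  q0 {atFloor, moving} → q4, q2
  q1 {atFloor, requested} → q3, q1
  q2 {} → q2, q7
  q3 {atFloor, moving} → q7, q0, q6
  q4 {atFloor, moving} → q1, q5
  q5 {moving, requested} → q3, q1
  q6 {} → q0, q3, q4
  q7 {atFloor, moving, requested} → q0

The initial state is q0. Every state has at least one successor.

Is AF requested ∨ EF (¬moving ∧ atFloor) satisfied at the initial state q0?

States satisfying requested: {q1, q5, q7}.
States satisfying AF requested: {q1, q4, q5, q7}.
States satisfying ¬moving ∧ atFloor: {q1}.
States satisfying EF (¬moving ∧ atFloor): {q0, q1, q2, q3, q4, q5, q6, q7}.
States satisfying AF requested ∨ EF (¬moving ∧ atFloor): {q0, q1, q2, q3, q4, q5, q6, q7}.
q0 ∈ Sat(AF requested ∨ EF (¬moving ∧ atFloor)).

Holds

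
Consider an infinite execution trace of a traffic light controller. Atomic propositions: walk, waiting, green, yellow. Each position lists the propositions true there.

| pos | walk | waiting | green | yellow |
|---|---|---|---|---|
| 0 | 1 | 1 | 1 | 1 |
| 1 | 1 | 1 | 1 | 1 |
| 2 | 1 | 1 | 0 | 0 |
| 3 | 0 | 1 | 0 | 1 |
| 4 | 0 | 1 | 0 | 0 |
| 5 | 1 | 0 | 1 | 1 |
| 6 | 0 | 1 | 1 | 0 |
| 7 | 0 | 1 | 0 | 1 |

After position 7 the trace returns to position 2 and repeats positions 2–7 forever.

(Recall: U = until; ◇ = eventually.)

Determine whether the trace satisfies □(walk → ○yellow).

Violated

walk → ○yellow must hold at every position from 0 onward. It fails at position 1, so □(walk → ○yellow) is false.
Positions where walk holds: 0, 1, 2, 5.
Check ○yellow at each: 0→ok, 1→fails, 2→ok, 5→fails.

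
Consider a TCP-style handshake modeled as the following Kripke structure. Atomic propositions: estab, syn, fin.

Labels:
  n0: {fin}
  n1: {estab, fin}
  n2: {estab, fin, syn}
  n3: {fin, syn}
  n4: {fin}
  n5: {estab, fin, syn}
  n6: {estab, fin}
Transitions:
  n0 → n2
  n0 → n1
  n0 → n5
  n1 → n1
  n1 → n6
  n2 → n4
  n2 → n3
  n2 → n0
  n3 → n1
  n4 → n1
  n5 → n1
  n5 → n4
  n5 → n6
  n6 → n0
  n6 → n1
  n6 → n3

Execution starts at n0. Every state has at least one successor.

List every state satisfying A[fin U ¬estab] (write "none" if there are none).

{n0, n2, n3, n4}

States satisfying fin: {n0, n1, n2, n3, n4, n5, n6}.
States satisfying ¬estab: {n0, n3, n4}.
States satisfying A[fin U ¬estab]: {n0, n2, n3, n4}.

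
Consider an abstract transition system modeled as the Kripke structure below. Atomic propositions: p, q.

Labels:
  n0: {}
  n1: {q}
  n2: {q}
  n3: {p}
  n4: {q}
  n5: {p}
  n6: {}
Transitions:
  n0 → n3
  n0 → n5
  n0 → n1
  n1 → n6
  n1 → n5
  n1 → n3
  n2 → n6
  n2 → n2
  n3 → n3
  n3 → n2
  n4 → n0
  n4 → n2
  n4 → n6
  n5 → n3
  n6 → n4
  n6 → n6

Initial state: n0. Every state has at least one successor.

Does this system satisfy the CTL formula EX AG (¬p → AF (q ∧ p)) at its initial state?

Does not hold

States satisfying AG (¬p → AF (q ∧ p)): ∅.
States satisfying EX AG (¬p → AF (q ∧ p)): ∅.
No suitable path/successor from n0 witnesses the formula.
n0 ∉ Sat(EX AG (¬p → AF (q ∧ p))).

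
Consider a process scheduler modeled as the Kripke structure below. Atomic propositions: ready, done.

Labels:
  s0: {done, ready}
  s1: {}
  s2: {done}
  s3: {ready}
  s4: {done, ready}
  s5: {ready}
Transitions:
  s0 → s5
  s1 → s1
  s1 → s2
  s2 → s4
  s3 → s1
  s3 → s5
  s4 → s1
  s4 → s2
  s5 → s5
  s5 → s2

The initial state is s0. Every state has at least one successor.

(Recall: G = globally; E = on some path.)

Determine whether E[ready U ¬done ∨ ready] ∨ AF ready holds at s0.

States satisfying ready: {s0, s3, s4, s5}.
States satisfying ¬done ∨ ready: {s0, s1, s3, s4, s5}.
States satisfying E[ready U ¬done ∨ ready]: {s0, s1, s3, s4, s5}.
States satisfying AF ready: {s0, s2, s3, s4, s5}.
States satisfying E[ready U ¬done ∨ ready] ∨ AF ready: {s0, s1, s2, s3, s4, s5}.
s0 ∈ Sat(E[ready U ¬done ∨ ready] ∨ AF ready).

Holds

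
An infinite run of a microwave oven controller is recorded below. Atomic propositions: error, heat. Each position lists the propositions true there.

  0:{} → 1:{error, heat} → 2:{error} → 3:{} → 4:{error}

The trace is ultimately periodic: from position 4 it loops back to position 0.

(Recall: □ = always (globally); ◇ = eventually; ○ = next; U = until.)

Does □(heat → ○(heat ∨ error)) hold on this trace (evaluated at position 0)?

heat → ○(heat ∨ error) holds at every position 0..4, and those are all positions ever visited, so □(heat → ○(heat ∨ error)) holds.
Positions where heat holds: 1.
Check ○(heat ∨ error) at each: 1→ok.

Yes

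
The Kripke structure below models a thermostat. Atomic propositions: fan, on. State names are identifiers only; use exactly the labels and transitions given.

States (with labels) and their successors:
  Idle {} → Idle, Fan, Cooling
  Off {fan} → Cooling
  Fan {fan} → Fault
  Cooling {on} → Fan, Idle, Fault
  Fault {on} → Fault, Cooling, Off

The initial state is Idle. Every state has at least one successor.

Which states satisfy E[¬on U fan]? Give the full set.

States satisfying ¬on: {Idle, Off, Fan}.
States satisfying fan: {Off, Fan}.
States satisfying E[¬on U fan]: {Idle, Off, Fan}.

{Idle, Off, Fan}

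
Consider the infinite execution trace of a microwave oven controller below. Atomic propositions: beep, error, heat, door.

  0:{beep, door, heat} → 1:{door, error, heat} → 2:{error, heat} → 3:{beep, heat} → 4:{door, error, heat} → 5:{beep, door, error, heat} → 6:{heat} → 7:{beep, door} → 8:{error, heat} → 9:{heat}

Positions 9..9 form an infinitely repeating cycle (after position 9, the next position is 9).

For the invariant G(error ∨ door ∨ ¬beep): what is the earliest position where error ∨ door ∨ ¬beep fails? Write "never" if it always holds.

3

Check error ∨ door ∨ ¬beep at each position in order: 0 ✓, 1 ✓, 2 ✓.
At position 3 the labels are {beep, heat}, so error ∨ door ∨ ¬beep is false there. This is the first violation.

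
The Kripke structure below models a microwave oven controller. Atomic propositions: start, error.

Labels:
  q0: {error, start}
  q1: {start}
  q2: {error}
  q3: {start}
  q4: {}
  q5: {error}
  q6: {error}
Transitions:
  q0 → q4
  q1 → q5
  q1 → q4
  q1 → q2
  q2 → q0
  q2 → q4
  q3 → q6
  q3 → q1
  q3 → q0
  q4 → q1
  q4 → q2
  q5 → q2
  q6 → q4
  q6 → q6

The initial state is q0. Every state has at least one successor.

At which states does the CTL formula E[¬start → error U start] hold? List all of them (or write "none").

States satisfying ¬start → error: {q0, q1, q2, q3, q5, q6}.
States satisfying start: {q0, q1, q3}.
States satisfying E[¬start → error U start]: {q0, q1, q2, q3, q5}.

{q0, q1, q2, q3, q5}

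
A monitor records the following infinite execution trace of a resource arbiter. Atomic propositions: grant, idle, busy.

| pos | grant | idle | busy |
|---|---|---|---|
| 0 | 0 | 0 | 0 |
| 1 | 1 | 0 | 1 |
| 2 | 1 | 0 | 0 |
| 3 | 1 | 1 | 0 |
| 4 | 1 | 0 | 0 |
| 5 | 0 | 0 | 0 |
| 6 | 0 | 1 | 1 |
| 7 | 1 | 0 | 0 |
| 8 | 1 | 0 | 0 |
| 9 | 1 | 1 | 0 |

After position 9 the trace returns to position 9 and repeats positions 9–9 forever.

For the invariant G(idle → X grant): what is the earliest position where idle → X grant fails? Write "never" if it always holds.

never

idle → X grant holds at every position 0..9, and those are all the positions the trace ever visits, so the invariant G(idle → X grant) is never violated.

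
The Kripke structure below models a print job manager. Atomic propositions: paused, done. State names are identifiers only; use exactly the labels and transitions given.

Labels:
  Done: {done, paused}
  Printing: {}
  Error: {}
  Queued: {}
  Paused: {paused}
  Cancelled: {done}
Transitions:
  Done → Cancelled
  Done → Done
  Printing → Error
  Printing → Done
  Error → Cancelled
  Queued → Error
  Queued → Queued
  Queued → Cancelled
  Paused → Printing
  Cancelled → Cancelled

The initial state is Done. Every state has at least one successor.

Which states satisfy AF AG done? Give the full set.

{Done, Printing, Error, Paused, Cancelled}

States satisfying AG done: {Done, Cancelled}.
States satisfying AF AG done: {Done, Printing, Error, Paused, Cancelled}.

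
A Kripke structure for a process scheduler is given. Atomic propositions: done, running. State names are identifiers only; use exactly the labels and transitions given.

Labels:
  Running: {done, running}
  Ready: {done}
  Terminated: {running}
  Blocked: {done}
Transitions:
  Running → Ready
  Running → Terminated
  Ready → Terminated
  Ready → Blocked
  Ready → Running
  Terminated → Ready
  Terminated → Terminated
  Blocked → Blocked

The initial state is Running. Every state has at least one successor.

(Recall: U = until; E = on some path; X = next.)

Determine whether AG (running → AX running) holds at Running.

States satisfying running → AX running: {Ready, Blocked}.
States satisfying AG (running → AX running): {Blocked}.
Running is reachable from Running and violates running → AX running, so AG fails at Running.
Running ∉ Sat(AG (running → AX running)).

No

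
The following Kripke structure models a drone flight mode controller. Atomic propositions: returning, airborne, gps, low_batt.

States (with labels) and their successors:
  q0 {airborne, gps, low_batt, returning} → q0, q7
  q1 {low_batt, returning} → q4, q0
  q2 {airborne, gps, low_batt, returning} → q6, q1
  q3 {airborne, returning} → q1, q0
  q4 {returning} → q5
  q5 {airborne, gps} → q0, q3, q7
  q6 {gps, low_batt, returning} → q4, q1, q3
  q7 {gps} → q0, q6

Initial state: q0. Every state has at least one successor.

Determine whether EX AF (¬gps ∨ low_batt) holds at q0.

States satisfying AF (¬gps ∨ low_batt): {q0, q1, q2, q3, q4, q5, q6, q7}.
States satisfying EX AF (¬gps ∨ low_batt): {q0, q1, q2, q3, q4, q5, q6, q7}.
q0 ∈ Sat(EX AF (¬gps ∨ low_batt)).

Satisfied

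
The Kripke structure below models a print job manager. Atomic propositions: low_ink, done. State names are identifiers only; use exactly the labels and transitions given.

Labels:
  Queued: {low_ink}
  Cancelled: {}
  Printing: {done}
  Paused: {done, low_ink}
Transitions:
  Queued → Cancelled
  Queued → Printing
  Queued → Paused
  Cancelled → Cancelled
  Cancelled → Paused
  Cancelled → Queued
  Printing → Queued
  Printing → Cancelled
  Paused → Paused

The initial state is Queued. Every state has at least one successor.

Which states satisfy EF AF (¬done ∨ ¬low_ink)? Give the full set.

{Queued, Cancelled, Printing}

States satisfying AF (¬done ∨ ¬low_ink): {Queued, Cancelled, Printing}.
States satisfying EF AF (¬done ∨ ¬low_ink): {Queued, Cancelled, Printing}.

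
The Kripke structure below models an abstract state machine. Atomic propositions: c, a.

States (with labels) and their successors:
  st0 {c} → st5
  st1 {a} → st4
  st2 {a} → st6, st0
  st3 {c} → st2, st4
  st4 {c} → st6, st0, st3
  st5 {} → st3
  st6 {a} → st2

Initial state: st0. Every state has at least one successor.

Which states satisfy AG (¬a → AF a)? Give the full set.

none

States satisfying ¬a → AF a: {st1, st2, st6}.
States satisfying AG (¬a → AF a): ∅.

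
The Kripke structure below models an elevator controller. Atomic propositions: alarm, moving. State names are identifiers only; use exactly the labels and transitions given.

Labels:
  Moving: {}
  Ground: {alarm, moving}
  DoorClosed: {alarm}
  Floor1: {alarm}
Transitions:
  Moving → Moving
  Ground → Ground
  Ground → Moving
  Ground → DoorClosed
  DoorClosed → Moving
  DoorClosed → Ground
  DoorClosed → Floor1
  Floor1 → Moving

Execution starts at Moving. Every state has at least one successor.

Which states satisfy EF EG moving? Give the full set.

States satisfying EG moving: {Ground}.
States satisfying EF EG moving: {Ground, DoorClosed}.

{Ground, DoorClosed}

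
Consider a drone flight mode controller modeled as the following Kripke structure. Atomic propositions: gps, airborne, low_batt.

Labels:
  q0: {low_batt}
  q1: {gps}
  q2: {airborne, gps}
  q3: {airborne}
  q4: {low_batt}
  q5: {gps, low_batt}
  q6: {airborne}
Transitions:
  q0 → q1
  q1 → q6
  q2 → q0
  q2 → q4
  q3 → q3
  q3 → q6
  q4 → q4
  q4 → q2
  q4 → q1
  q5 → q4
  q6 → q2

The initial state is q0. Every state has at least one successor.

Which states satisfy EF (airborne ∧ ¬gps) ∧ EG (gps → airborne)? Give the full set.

{q2, q3, q4, q6}

States satisfying airborne ∧ ¬gps: {q3, q6}.
States satisfying EF (airborne ∧ ¬gps): {q0, q1, q2, q3, q4, q5, q6}.
States satisfying gps → airborne: {q0, q2, q3, q4, q6}.
States satisfying EG (gps → airborne): {q2, q3, q4, q6}.
States satisfying EF (airborne ∧ ¬gps) ∧ EG (gps → airborne): {q2, q3, q4, q6}.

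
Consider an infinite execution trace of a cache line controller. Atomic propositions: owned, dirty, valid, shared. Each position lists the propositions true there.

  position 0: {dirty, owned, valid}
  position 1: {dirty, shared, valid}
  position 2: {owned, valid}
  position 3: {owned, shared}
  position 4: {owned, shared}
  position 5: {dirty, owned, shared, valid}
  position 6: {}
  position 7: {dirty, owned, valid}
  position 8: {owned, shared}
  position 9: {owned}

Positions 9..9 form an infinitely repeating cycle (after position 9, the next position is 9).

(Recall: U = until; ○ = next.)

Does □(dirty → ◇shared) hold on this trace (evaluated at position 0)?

Holds

dirty → ◇shared holds at every position 0..9, and those are all positions ever visited, so □(dirty → ◇shared) holds.
Positions where dirty holds: 0, 1, 5, 7.
Check ◇shared at each: 0→ok, 1→ok, 5→ok, 7→ok.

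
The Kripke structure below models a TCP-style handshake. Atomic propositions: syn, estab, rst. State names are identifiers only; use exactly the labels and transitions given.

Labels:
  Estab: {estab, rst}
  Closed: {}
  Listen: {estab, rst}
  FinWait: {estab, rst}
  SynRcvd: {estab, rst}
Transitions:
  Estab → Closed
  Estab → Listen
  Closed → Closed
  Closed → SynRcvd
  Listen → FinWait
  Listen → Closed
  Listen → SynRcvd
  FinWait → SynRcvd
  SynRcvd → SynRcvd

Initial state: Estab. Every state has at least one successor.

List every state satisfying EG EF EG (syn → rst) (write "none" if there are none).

States satisfying EF EG (syn → rst): {Estab, Closed, Listen, FinWait, SynRcvd}.
States satisfying EG EF EG (syn → rst): {Estab, Closed, Listen, FinWait, SynRcvd}.

{Estab, Closed, Listen, FinWait, SynRcvd}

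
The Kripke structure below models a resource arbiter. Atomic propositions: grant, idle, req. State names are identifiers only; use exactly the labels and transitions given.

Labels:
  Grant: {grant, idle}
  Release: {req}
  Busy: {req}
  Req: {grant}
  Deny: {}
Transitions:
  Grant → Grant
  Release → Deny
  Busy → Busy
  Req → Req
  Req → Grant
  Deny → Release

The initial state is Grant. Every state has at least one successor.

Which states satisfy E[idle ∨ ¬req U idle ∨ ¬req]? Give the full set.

{Grant, Req, Deny}

States satisfying idle ∨ ¬req: {Grant, Req, Deny}.
States satisfying E[idle ∨ ¬req U idle ∨ ¬req]: {Grant, Req, Deny}.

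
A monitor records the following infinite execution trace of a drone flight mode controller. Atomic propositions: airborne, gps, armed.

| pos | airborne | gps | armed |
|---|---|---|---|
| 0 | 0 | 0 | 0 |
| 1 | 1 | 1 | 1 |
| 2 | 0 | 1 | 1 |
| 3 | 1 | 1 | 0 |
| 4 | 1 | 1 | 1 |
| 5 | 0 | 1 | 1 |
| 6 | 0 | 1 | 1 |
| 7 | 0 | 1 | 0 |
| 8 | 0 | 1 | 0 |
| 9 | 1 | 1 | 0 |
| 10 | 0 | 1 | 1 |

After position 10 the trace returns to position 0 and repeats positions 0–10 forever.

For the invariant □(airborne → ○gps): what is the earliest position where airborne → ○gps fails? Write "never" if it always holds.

airborne → ○gps holds at every position 0..10, and those are all the positions the trace ever visits, so the invariant □(airborne → ○gps) is never violated.

never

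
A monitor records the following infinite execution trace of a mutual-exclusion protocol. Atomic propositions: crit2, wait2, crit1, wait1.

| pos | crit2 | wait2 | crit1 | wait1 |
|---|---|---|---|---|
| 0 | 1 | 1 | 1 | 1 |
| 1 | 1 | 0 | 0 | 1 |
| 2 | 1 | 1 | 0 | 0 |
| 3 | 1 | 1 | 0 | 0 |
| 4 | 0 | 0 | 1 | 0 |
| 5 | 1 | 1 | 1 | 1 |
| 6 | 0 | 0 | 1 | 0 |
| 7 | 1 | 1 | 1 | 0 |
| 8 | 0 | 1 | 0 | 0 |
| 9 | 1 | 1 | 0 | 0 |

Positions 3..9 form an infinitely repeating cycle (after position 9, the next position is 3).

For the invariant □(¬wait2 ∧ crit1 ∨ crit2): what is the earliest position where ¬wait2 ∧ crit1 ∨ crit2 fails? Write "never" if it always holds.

8

Check ¬wait2 ∧ crit1 ∨ crit2 at each position in order: 0 ✓, 1 ✓, 2 ✓, 3 ✓, 4 ✓, 5 ✓, 6 ✓, 7 ✓.
At position 8 the labels are {wait2}, so ¬wait2 ∧ crit1 ∨ crit2 is false there. This is the first violation.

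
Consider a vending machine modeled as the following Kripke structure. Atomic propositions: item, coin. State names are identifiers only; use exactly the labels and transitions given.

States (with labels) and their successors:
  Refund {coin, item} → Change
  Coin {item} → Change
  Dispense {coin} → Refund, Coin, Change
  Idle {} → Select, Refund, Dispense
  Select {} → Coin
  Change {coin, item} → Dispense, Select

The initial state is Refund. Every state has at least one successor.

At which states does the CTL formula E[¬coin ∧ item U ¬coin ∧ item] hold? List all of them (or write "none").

States satisfying ¬coin ∧ item: {Coin}.
States satisfying E[¬coin ∧ item U ¬coin ∧ item]: {Coin}.

{Coin}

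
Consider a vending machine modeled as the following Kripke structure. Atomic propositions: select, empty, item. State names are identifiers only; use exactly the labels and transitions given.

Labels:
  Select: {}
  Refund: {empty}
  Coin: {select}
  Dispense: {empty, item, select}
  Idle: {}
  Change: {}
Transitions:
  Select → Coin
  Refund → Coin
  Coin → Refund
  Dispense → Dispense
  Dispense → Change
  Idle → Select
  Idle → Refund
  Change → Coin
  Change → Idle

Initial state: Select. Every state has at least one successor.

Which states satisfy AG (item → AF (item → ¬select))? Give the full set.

States satisfying item → AF (item → ¬select): {Select, Refund, Coin, Idle, Change}.
States satisfying AG (item → AF (item → ¬select)): {Select, Refund, Coin, Idle, Change}.

{Select, Refund, Coin, Idle, Change}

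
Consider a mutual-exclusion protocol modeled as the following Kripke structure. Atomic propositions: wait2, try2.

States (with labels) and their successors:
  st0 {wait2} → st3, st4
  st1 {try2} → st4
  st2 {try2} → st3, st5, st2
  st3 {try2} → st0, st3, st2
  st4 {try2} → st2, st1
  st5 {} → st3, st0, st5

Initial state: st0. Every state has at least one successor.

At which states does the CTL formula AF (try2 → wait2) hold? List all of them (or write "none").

{st0, st5}

States satisfying try2 → wait2: {st0, st5}.
States satisfying AF (try2 → wait2): {st0, st5}.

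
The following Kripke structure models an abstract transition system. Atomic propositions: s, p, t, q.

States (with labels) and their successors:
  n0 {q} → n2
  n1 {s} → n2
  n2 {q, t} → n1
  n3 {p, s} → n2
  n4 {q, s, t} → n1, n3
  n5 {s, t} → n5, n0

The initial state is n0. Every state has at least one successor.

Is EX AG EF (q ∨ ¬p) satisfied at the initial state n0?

States satisfying AG EF (q ∨ ¬p): {n0, n1, n2, n3, n4, n5}.
States satisfying EX AG EF (q ∨ ¬p): {n0, n1, n2, n3, n4, n5}.
n0 ∈ Sat(EX AG EF (q ∨ ¬p)).

Yes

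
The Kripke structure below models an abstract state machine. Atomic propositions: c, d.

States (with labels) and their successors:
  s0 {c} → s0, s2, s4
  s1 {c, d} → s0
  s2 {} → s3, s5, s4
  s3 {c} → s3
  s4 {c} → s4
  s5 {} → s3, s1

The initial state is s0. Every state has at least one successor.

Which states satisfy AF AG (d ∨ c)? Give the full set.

{s3, s4}

States satisfying AG (d ∨ c): {s3, s4}.
States satisfying AF AG (d ∨ c): {s3, s4}.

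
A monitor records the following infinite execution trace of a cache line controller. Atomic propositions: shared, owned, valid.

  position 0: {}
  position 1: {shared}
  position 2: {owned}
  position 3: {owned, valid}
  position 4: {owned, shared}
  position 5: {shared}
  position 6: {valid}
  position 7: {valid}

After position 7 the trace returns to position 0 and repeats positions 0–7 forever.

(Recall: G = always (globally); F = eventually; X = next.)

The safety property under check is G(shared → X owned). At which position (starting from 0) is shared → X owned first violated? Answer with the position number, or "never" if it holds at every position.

4

Check shared → X owned at each position in order: 0 ✓, 1 ✓, 2 ✓, 3 ✓.
At position 4 the labels are {owned, shared} and the next position 5 has {shared}, so shared → X owned is false there. This is the first violation.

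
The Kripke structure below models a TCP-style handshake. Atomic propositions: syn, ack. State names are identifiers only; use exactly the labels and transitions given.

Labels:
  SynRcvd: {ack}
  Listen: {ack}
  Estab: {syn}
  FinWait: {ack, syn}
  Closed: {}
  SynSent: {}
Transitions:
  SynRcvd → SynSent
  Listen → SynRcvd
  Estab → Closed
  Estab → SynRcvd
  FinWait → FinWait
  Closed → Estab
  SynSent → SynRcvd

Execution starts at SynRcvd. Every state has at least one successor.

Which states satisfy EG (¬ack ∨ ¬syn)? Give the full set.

States satisfying ¬ack ∨ ¬syn: {SynRcvd, Listen, Estab, Closed, SynSent}.
States satisfying EG (¬ack ∨ ¬syn): {SynRcvd, Listen, Estab, Closed, SynSent}.

{SynRcvd, Listen, Estab, Closed, SynSent}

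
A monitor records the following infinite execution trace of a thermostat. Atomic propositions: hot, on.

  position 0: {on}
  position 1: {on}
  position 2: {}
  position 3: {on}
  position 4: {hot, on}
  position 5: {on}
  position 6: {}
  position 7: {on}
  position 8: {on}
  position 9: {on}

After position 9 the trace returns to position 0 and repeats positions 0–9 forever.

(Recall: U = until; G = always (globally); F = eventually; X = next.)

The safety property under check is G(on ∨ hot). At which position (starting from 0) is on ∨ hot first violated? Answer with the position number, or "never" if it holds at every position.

2

Check on ∨ hot at each position in order: 0 ✓, 1 ✓.
At position 2 the labels are {}, so on ∨ hot is false there. This is the first violation.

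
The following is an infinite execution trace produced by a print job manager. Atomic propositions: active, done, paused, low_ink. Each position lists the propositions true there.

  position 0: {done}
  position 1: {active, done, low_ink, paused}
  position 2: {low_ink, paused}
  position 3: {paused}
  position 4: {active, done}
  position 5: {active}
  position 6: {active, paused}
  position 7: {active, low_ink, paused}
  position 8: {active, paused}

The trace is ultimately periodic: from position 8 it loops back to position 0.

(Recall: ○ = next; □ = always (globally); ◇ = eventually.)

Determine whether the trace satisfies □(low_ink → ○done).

low_ink → ○done must hold at every position from 0 onward. It fails at position 1, so □(low_ink → ○done) is false.
Positions where low_ink holds: 1, 2, 7.
Check ○done at each: 1→fails, 2→fails, 7→fails.

No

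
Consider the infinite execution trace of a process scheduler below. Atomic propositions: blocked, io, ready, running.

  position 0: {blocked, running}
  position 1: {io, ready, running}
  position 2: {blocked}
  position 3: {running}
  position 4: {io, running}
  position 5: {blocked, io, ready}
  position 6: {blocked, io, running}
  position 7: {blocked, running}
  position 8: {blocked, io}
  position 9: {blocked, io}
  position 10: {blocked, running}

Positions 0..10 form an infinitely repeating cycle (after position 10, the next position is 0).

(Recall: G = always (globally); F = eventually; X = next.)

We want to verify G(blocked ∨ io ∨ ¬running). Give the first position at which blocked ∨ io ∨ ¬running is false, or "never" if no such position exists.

3

Check blocked ∨ io ∨ ¬running at each position in order: 0 ✓, 1 ✓, 2 ✓.
At position 3 the labels are {running}, so blocked ∨ io ∨ ¬running is false there. This is the first violation.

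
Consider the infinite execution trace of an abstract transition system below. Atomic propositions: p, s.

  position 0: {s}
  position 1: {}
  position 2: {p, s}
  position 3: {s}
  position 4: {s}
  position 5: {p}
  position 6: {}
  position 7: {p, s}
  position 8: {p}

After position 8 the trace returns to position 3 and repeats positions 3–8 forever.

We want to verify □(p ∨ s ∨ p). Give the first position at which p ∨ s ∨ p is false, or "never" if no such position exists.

Check p ∨ s ∨ p at each position in order: 0 ✓.
At position 1 the labels are {}, so p ∨ s ∨ p is false there. This is the first violation.

1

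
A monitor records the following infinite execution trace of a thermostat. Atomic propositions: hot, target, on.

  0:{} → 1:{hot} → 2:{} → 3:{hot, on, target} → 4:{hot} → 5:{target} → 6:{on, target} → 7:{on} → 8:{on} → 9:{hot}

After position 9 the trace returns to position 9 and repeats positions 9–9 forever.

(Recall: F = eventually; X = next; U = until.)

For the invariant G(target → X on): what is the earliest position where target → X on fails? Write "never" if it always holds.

3

Check target → X on at each position in order: 0 ✓, 1 ✓, 2 ✓.
At position 3 the labels are {hot, on, target} and the next position 4 has {hot}, so target → X on is false there. This is the first violation.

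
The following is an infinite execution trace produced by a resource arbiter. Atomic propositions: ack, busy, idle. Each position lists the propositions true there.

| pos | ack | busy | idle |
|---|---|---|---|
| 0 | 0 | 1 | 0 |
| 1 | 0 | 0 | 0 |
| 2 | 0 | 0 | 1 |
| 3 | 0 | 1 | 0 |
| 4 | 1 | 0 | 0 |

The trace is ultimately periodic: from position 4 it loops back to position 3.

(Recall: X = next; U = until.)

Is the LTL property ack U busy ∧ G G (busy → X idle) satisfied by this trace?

Walking from position 0: busy first holds at position 0, and ack holds at every earlier position along the way, so ack U busy holds.
G (busy → X idle) must hold at every position from 0 onward. It fails at position 0, so G G (busy → X idle) is false.
At position 0: ack U busy is true; G G (busy → X idle) is false; so ack U busy ∧ G G (busy → X idle) is false.

Violated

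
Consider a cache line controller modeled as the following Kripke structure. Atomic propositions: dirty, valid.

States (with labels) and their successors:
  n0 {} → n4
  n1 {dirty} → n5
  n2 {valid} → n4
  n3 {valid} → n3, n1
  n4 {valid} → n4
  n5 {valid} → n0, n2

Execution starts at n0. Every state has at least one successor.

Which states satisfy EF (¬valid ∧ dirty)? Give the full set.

States satisfying ¬valid ∧ dirty: {n1}.
States satisfying EF (¬valid ∧ dirty): {n1, n3}.

{n1, n3}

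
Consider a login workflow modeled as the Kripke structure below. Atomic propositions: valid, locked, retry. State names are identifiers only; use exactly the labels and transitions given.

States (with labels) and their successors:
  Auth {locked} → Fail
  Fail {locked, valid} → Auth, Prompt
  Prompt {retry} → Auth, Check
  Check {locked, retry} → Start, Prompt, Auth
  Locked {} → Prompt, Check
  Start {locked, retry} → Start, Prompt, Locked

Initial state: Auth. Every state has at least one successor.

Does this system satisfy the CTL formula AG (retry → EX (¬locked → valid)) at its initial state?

Holds

States satisfying retry → EX (¬locked → valid): {Auth, Fail, Prompt, Check, Locked, Start}.
States satisfying AG (retry → EX (¬locked → valid)): {Auth, Fail, Prompt, Check, Locked, Start}.
Every state reachable from Auth satisfies retry → EX (¬locked → valid).
Auth ∈ Sat(AG (retry → EX (¬locked → valid))).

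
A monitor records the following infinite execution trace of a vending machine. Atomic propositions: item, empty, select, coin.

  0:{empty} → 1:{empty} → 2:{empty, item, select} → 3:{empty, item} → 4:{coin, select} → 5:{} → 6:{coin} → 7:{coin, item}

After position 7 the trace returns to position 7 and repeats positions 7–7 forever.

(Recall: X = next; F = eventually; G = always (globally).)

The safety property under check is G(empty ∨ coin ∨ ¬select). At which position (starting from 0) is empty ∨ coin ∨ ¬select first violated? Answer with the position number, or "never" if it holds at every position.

empty ∨ coin ∨ ¬select holds at every position 0..7, and those are all the positions the trace ever visits, so the invariant G(empty ∨ coin ∨ ¬select) is never violated.

never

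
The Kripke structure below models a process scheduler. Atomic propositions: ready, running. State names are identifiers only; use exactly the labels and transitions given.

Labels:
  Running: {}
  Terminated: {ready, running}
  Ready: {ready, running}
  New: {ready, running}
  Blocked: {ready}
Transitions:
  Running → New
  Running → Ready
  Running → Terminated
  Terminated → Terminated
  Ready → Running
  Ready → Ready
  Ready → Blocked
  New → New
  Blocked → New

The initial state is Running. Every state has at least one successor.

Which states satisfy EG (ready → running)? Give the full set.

States satisfying ready → running: {Running, Terminated, Ready, New}.
States satisfying EG (ready → running): {Running, Terminated, Ready, New}.

{Running, Terminated, Ready, New}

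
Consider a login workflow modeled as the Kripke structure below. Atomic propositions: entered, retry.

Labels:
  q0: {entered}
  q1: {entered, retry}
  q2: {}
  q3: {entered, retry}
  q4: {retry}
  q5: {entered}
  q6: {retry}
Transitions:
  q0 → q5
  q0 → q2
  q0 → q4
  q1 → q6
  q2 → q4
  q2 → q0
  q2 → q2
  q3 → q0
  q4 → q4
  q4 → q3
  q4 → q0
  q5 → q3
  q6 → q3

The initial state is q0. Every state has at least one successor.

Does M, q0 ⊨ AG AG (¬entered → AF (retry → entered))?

States satisfying AG (¬entered → AF (retry → entered)): ∅.
States satisfying AG AG (¬entered → AF (retry → entered)): ∅.
q0 is reachable from q0 and violates AG (¬entered → AF (retry → entered)), so AG fails at q0.
q0 ∉ Sat(AG AG (¬entered → AF (retry → entered))).

Does not hold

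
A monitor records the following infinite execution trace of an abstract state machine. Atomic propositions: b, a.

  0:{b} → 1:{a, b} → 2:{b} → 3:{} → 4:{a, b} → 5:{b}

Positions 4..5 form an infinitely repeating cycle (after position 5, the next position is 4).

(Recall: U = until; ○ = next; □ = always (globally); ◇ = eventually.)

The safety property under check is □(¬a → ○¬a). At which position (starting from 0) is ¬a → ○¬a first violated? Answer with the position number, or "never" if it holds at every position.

0

At position 0 the labels are {b} and the next position 1 has {a, b}, so ¬a → ○¬a is false there. This is the first violation.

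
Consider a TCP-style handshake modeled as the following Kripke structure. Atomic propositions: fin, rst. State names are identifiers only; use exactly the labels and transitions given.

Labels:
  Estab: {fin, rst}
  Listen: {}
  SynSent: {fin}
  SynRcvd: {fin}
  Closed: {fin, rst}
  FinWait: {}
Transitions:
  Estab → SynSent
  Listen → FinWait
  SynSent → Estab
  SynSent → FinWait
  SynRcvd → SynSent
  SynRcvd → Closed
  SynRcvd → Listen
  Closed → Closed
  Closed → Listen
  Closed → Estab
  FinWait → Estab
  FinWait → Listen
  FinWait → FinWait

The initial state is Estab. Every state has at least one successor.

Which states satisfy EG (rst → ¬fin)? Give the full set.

{Listen, SynSent, SynRcvd, FinWait}

States satisfying rst → ¬fin: {Listen, SynSent, SynRcvd, FinWait}.
States satisfying EG (rst → ¬fin): {Listen, SynSent, SynRcvd, FinWait}.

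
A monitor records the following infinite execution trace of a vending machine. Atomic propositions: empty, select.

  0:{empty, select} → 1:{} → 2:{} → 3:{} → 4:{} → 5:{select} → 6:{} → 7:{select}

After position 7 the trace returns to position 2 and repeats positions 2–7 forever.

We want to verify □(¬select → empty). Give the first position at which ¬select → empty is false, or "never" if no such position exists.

1

Check ¬select → empty at each position in order: 0 ✓.
At position 1 the labels are {}, so ¬select → empty is false there. This is the first violation.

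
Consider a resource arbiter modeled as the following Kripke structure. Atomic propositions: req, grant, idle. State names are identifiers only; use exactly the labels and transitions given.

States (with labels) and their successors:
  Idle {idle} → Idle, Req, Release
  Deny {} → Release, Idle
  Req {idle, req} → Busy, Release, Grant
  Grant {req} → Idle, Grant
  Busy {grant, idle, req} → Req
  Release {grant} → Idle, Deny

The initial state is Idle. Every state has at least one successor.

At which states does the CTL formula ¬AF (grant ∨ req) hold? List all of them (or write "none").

{Idle, Deny}

States satisfying grant ∨ req: {Req, Grant, Busy, Release}.
States satisfying AF (grant ∨ req): {Req, Grant, Busy, Release}.
States satisfying ¬AF (grant ∨ req): {Idle, Deny}.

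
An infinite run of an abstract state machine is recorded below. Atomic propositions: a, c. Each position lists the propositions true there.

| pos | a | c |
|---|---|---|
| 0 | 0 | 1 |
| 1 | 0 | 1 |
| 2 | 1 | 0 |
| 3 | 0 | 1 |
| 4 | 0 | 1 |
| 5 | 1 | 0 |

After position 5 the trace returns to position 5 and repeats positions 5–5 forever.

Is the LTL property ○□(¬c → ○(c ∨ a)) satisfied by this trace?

The position after 0 is 1; □(¬c → ○(c ∨ a)) is true there.

Satisfied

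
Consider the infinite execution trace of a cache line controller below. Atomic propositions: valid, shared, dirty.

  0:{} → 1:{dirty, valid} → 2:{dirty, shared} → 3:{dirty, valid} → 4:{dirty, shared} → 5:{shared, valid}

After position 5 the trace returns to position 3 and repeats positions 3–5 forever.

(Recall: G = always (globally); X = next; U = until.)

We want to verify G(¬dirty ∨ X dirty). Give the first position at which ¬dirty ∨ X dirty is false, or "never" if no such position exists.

4

Check ¬dirty ∨ X dirty at each position in order: 0 ✓, 1 ✓, 2 ✓, 3 ✓.
At position 4 the labels are {dirty, shared} and the next position 5 has {shared, valid}, so ¬dirty ∨ X dirty is false there. This is the first violation.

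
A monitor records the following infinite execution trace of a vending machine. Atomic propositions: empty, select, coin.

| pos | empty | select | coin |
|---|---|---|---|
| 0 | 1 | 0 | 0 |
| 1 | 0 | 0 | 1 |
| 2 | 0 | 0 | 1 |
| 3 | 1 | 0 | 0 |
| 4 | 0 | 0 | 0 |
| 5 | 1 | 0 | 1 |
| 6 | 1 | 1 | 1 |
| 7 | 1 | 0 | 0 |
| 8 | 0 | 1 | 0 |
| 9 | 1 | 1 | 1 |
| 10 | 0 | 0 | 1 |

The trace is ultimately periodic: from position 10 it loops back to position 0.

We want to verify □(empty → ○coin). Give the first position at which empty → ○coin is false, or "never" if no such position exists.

3

Check empty → ○coin at each position in order: 0 ✓, 1 ✓, 2 ✓.
At position 3 the labels are {empty} and the next position 4 has {}, so empty → ○coin is false there. This is the first violation.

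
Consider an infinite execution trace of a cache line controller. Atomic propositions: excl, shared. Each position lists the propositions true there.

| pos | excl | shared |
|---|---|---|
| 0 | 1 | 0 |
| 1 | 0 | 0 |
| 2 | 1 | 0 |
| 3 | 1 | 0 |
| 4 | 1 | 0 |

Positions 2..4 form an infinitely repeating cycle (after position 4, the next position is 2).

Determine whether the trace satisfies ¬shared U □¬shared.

Walking from position 0: □¬shared first holds at position 0, and ¬shared holds at every earlier position along the way, so ¬shared U □¬shared holds.

Satisfied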